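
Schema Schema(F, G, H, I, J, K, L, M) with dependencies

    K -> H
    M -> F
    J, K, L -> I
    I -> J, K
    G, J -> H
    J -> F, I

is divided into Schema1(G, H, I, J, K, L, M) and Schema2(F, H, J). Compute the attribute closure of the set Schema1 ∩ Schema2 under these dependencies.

Schema1 ∩ Schema2 = {H, J}.
J → F, I applies, adding F, I
I → J, K applies, adding K
Closure: {F, H, I, J, K}.

F, H, I, J, K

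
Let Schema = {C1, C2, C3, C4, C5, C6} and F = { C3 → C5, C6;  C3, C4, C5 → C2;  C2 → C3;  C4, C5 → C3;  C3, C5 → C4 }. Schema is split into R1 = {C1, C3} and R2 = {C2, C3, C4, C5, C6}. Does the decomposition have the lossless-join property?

Common attributes: R1 ∩ R2 = {C3}.
Closure of {C3}: C3 → C5, C6 applies, adding C5, C6; C3, C5 → C4 applies, adding C4; C3, C4, C5 → C2 applies, adding C2. So (C3)⁺ = {C2, C3, C4, C5, C6}.
This closure contains every attribute of R2, so R1 ∩ R2 → R2. The join is lossless.

Yes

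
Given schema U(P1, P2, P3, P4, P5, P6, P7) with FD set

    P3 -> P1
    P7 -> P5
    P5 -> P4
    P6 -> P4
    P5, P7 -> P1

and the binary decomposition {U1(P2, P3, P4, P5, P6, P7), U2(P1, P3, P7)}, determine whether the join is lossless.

Common attributes: U1 ∩ U2 = {P3, P7}.
Closure of {P3, P7}: P3 → P1 applies, adding P1; P7 → P5 applies, adding P5; P5 → P4 applies, adding P4. So (P3, P7)⁺ = {P1, P3, P4, P5, P7}.
This closure contains every attribute of U2, so U1 ∩ U2 → U2. The join is lossless.

Yes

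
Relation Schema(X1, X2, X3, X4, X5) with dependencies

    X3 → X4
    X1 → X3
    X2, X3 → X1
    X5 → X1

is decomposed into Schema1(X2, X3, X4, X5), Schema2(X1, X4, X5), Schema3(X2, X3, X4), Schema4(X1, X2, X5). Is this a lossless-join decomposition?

Chase test. Columns are X1, X2, X3, X4, X5; row i has aⱼ where attribute j ∈ Schemai, else bᵢⱼ.
Initial tableau (one row per fragment):
  row 1: b11 a2 a3 a4 a5
  row 2: a1 b22 b23 a4 a5
  row 3: b31 a2 a3 a4 b35
  row 4: a1 a2 b43 b44 a5
Rows 2 and 4 agree on X1; apply X1→X3 and equate their X3 entries.
Rows 1 and 3 agree on X2, X3; apply X2, X3→X1 and equate their X1 entries.
Rows 1 and 2 agree on X5; apply X5→X1 and equate their X1 entries.
Rows 2 and 4 agree on X3; apply X3→X4 and equate their X4 entries.
Rows 1 and 2 agree on X1; apply X1→X3 and equate their X3 entries.
Row 1 is now all distinguished symbols — the join is lossless.

Yes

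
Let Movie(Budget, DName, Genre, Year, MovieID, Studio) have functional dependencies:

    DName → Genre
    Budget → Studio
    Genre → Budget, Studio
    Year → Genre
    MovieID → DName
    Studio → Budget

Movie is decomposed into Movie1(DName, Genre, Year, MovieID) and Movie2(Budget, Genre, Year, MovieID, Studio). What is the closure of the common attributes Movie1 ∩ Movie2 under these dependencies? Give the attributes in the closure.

Budget, DName, Genre, Year, MovieID, Studio

Movie1 ∩ Movie2 = {Genre, Year, MovieID}.
Genre → Budget, Studio applies, adding Budget, Studio
MovieID → DName applies, adding DName
Closure: {Budget, DName, Genre, Year, MovieID, Studio}.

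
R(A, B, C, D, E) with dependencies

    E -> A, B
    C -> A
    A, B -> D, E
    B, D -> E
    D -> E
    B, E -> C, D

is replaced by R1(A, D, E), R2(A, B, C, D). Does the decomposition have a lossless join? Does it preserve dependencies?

Lossless test: (A, D)⁺ = {A, B, C, D, E}, which contains all of one fragment — lossless.
Dependency preservation: E → A, B; A, B → D, E; B, D → E; B, E → C, D are not contained in any single fragment, but the restricted closure of each left-hand side across the fragments still reaches the right-hand side; the remaining FDs each lie inside some fragment. All dependencies are preserved.

lossless and dependency-preserving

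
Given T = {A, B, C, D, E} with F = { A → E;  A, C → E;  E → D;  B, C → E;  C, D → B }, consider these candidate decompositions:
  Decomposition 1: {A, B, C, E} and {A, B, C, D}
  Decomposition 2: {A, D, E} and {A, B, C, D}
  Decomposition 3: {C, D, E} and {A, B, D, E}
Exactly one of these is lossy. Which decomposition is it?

Decomposition 1: common = {A, B, C}, closure = {A, B, C, D, E} → lossless.
Decomposition 2: common = {A, D}, closure = {A, D, E} → lossless.
Decomposition 3: common = {D, E}, closure = {D, E} → lossy.

Decomposition 3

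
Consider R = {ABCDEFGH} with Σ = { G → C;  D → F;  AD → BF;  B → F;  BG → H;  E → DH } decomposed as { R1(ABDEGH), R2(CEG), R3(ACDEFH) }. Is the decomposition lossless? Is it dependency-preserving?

Lossless test (chase): Rows 1 and 2 agree on G; apply G→C and equate their C entries. Rows 1 and 3 agree on D; apply D→F and equate their F entries. Rows 1 and 3 agree on AD; apply AD→BF and equate their BF entries. Rows 1 and 2 agree on E; apply E→DH and equate their DH entries. Rows 1 and 2 agree on D; apply D→F and equate their F entries. Row 1 is now all distinguished symbols — the join is lossless.
Dependency preservation: the restricted closure of {B} across the fragments never reaches {F}, so B → F cannot be enforced without a join — not preserved.

lossless but not dependency-preserving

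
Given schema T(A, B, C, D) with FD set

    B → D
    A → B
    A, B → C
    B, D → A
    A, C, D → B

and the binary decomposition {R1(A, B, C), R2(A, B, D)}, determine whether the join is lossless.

Yes

Common attributes: R1 ∩ R2 = {A, B}.
Closure of {A, B}: B → D applies, adding D; A, B → C applies, adding C. So (A, B)⁺ = {A, B, C, D}.
This closure contains every attribute of R1, so R1 ∩ R2 → R1. The join is lossless.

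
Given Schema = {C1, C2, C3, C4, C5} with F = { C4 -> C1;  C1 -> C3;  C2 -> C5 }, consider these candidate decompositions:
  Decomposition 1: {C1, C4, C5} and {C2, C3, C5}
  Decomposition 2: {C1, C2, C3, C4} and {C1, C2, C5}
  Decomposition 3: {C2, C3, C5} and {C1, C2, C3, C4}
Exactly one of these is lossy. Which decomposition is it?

Decomposition 1: common = {C5}, closure = {C5} → lossy.
Decomposition 2: common = {C1, C2}, closure = {C1, C2, C3, C5} → lossless.
Decomposition 3: common = {C2, C3}, closure = {C2, C3, C5} → lossless.

Decomposition 1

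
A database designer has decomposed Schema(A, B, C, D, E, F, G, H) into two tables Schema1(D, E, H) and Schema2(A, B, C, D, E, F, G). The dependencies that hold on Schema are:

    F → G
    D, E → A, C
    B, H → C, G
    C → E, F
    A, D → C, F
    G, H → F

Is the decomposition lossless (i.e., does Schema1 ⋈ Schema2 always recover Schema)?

Common attributes: Schema1 ∩ Schema2 = {D, E}.
Closure of {D, E}: D, E → A, C applies, adding A, C; C → E, F applies, adding F; F → G applies, adding G. So (D, E)⁺ = {A, C, D, E, F, G}.
The closure contains neither all of Schema1 = {D, E, H} nor all of Schema2 = {A, B, C, D, E, F, G}, so the common attributes are not a superkey of either fragment. The join is lossy.

No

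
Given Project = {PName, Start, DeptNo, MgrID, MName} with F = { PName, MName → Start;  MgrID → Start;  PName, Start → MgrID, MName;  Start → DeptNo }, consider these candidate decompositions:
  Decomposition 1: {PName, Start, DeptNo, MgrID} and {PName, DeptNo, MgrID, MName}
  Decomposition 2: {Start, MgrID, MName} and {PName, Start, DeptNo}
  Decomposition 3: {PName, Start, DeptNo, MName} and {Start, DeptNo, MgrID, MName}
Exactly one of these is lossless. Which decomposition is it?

Decomposition 1

Decomposition 1: common = {PName, DeptNo, MgrID}, closure = {PName, Start, DeptNo, MgrID, MName} → lossless.
Decomposition 2: common = {Start}, closure = {Start, DeptNo} → lossy.
Decomposition 3: common = {Start, DeptNo, MName}, closure = {Start, DeptNo, MName} → lossy.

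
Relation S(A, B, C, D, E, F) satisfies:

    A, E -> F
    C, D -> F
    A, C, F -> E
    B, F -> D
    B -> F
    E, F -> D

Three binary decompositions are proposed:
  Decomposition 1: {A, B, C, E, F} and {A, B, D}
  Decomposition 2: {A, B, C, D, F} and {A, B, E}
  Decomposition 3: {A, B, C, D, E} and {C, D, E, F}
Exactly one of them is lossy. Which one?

Decomposition 2

Decomposition 1: common = {A, B}, closure = {A, B, D, F} → lossless.
Decomposition 2: common = {A, B}, closure = {A, B, D, F} → lossy.
Decomposition 3: common = {C, D, E}, closure = {C, D, E, F} → lossless.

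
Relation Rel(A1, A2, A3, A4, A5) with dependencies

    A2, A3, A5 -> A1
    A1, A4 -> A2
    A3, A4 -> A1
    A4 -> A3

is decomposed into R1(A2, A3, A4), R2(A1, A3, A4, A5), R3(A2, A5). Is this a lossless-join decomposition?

Chase test. Columns are A1, A2, A3, A4, A5; row i has aⱼ where attribute j ∈ Ri, else bᵢⱼ.
Initial tableau (one row per fragment):
  row 1: b11 a2 a3 a4 b15
  row 2: a1 b22 a3 a4 a5
  row 3: b31 a2 b33 b34 a5
Rows 1 and 2 agree on A3, A4; apply A3, A4→A1 and equate their A1 entries.
Rows 1 and 2 agree on A1, A4; apply A1, A4→A2 and equate their A2 entries.
Row 2 is now all distinguished symbols — the join is lossless.

Yes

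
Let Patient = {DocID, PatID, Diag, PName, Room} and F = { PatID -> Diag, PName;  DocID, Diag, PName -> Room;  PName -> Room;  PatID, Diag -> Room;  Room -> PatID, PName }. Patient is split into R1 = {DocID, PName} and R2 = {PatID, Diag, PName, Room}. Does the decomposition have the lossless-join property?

Common attributes: R1 ∩ R2 = {PName}.
Closure of {PName}: PName → Room applies, adding Room; Room → PatID, PName applies, adding PatID; PatID → Diag, PName applies, adding Diag. So (PName)⁺ = {PatID, Diag, PName, Room}.
This closure contains every attribute of R2, so R1 ∩ R2 → R2. The join is lossless.

Yes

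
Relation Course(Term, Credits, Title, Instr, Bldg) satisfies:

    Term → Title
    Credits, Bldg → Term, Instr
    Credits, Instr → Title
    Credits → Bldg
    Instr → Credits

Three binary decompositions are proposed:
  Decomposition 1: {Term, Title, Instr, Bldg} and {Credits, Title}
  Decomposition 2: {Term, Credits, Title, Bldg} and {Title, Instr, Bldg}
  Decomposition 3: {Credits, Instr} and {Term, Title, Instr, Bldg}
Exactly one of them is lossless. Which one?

Decomposition 1: common = {Title}, closure = {Title} → lossy.
Decomposition 2: common = {Title, Bldg}, closure = {Title, Bldg} → lossy.
Decomposition 3: common = {Instr}, closure = {Term, Credits, Title, Instr, Bldg} → lossless.

Decomposition 3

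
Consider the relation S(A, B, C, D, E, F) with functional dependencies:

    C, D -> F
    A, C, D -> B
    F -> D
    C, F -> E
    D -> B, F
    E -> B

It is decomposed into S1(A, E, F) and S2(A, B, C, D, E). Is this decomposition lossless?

No

Common attributes: S1 ∩ S2 = {A, E}.
Closure of {A, E}: E → B applies, adding B. So (A, E)⁺ = {A, B, E}.
The closure contains neither all of S1 = {A, E, F} nor all of S2 = {A, B, C, D, E}, so the common attributes are not a superkey of either fragment. The join is lossy.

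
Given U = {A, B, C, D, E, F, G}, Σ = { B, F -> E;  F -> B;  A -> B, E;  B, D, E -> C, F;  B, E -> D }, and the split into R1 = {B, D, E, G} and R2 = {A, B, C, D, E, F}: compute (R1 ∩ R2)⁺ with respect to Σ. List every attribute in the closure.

R1 ∩ R2 = {B, D, E}.
B, D, E → C, F applies, adding C, F
Closure: {B, C, D, E, F}.

B, C, D, E, F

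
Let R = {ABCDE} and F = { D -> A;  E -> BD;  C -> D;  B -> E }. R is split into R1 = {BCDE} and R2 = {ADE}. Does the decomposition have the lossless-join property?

Common attributes: R1 ∩ R2 = {DE}.
Closure of {DE}: D → A applies, adding A; E → BD applies, adding B. So (DE)⁺ = {ABDE}.
This closure contains every attribute of R2, so R1 ∩ R2 → R2. The join is lossless.

Yes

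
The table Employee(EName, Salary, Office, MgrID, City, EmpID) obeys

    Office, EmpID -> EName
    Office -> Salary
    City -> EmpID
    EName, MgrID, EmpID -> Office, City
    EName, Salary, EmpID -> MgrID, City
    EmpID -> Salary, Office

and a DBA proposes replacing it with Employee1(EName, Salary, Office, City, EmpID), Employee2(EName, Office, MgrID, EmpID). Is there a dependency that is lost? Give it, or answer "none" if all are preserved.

Office, EmpID → EName lies within Employee1.
Office → Salary lies within Employee1.
City → EmpID lies within Employee1.
EName, MgrID, EmpID → Office, City: restricted closure across fragments reaches Office, City.
EName, Salary, EmpID → MgrID, City: restricted closure across fragments reaches MgrID, City.
EmpID → Salary, Office lies within Employee1.
Every dependency is enforceable on the fragments, so the decomposition is dependency-preserving.

none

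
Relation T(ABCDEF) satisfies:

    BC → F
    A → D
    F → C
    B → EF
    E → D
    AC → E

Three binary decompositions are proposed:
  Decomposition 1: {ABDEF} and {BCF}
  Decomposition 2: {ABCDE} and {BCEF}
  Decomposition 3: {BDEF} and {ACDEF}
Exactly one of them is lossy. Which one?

Decomposition 1: common = {BF}, closure = {BCDEF} → lossless.
Decomposition 2: common = {BCE}, closure = {BCDEF} → lossless.
Decomposition 3: common = {DEF}, closure = {CDEF} → lossy.

Decomposition 3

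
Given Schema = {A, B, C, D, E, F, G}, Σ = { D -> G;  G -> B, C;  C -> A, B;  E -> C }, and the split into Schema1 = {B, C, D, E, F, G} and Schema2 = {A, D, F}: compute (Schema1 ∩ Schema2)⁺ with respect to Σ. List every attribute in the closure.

A, B, C, D, F, G

Schema1 ∩ Schema2 = {D, F}.
D → G applies, adding G
G → B, C applies, adding B, C
C → A, B applies, adding A
Closure: {A, B, C, D, F, G}.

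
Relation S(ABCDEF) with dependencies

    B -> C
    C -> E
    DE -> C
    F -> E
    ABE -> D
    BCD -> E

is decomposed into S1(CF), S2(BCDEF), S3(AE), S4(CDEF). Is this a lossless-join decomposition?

No

Chase test. Columns are ABCDEF; row i has aⱼ where attribute j ∈ Si, else bᵢⱼ.
Initial tableau (one row per fragment):
  row 1: b11 b12 a3 b14 b15 a6
  row 2: b21 a2 a3 a4 a5 a6
  row 3: a1 b32 b33 b34 a5 b36
  row 4: b41 b42 a3 a4 a5 a6
Rows 1 and 2 agree on C; apply C→E and equate their E entries.
No row becomes fully distinguished — the join is lossy.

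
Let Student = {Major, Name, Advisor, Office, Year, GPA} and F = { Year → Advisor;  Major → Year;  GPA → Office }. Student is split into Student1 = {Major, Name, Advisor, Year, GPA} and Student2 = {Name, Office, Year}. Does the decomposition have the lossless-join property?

Common attributes: Student1 ∩ Student2 = {Name, Year}.
Closure of {Name, Year}: Year → Advisor applies, adding Advisor. So (Name, Year)⁺ = {Name, Advisor, Year}.
The closure contains neither all of Student1 = {Major, Name, Advisor, Year, GPA} nor all of Student2 = {Name, Office, Year}, so the common attributes are not a superkey of either fragment. The join is lossy.

No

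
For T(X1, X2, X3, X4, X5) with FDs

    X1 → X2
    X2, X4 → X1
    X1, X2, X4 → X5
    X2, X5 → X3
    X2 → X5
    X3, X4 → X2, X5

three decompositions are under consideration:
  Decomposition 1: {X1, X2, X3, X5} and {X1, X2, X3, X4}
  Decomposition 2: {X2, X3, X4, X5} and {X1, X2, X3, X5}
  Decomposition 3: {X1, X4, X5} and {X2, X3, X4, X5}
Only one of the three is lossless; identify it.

Decomposition 1: common = {X1, X2, X3}, closure = {X1, X2, X3, X5} → lossless.
Decomposition 2: common = {X2, X3, X5}, closure = {X2, X3, X5} → lossy.
Decomposition 3: common = {X4, X5}, closure = {X4, X5} → lossy.

Decomposition 1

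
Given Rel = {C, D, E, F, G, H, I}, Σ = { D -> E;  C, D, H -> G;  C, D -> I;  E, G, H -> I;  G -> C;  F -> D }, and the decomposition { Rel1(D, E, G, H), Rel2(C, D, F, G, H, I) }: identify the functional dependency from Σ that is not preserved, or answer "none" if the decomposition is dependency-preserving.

E, G, H -> I

Check E, G, H → I: no single fragment contains all of {E, G, H, I}, and the restricted closure of {E, G, H} across the fragments never reaches {I}.
D → E is preserved.
C, D, H → G is preserved.
C, D → I is preserved.
G → C is preserved.
F → D is preserved.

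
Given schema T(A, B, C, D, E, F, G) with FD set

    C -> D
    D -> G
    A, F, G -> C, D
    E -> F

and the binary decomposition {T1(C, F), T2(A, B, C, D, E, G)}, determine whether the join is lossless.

No

Common attributes: T1 ∩ T2 = {C}.
Closure of {C}: C → D applies, adding D; D → G applies, adding G. So (C)⁺ = {C, D, G}.
The closure contains neither all of T1 = {C, F} nor all of T2 = {A, B, C, D, E, G}, so the common attributes are not a superkey of either fragment. The join is lossy.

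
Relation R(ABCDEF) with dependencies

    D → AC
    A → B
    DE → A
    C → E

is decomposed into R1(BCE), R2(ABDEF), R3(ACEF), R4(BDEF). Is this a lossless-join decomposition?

No

Chase test. Columns are ABCDEF; row i has aⱼ where attribute j ∈ Ri, else bᵢⱼ.
Initial tableau (one row per fragment):
  row 1: b11 a2 a3 b14 a5 b16
  row 2: a1 a2 b23 a4 a5 a6
  row 3: a1 b32 a3 b34 a5 a6
  row 4: b41 a2 b43 a4 a5 a6
Rows 2 and 4 agree on D; apply D→AC and equate their AC entries.
Rows 2 and 3 agree on A; apply A→B and equate their B entries.
No row becomes fully distinguished — the join is lossy.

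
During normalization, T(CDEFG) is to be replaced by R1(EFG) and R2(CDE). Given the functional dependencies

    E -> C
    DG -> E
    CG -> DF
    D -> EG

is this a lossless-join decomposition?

Common attributes: R1 ∩ R2 = {E}.
Closure of {E}: E → C applies, adding C. So (E)⁺ = {CE}.
The closure contains neither all of R1 = {EFG} nor all of R2 = {CDE}, so the common attributes are not a superkey of either fragment. The join is lossy.

No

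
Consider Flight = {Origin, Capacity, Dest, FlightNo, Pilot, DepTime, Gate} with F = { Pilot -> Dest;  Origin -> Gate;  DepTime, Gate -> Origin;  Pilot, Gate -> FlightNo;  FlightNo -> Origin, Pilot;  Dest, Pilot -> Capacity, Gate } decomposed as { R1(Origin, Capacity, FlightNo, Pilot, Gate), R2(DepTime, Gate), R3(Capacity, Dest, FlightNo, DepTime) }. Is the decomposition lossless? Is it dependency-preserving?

Lossless test (chase): Rows 1 and 3 agree on FlightNo; apply FlightNo→Origin, Pilot and equate their Origin, Pilot entries. Rows 1 and 3 agree on Pilot; apply Pilot→Dest and equate their Dest entries. Rows 1 and 3 agree on Origin; apply Origin→Gate and equate their Gate entries. Rows 2 and 3 agree on DepTime, Gate; apply DepTime, Gate→Origin and equate their Origin entries. Row 3 is now all distinguished symbols — the join is lossless.
Dependency preservation: the restricted closure of {DepTime, Gate} across the fragments never reaches {Origin}, so DepTime, Gate → Origin cannot be enforced without a join — not preserved.

lossless but not dependency-preserving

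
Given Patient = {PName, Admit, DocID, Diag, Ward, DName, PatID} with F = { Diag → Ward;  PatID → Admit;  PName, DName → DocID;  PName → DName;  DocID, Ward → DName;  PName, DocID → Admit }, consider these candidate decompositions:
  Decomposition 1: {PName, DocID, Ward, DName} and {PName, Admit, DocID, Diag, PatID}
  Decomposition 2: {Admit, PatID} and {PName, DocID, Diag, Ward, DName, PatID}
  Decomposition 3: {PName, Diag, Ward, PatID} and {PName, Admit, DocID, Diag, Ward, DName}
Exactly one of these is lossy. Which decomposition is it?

Decomposition 1: common = {PName, DocID}, closure = {PName, Admit, DocID, DName} → lossy.
Decomposition 2: common = {PatID}, closure = {Admit, PatID} → lossless.
Decomposition 3: common = {PName, Diag, Ward}, closure = {PName, Admit, DocID, Diag, Ward, DName} → lossless.

Decomposition 1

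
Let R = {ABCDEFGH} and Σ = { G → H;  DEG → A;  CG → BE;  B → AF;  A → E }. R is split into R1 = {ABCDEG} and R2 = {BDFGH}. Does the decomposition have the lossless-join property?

Yes

Common attributes: R1 ∩ R2 = {BDG}.
Closure of {BDG}: G → H applies, adding H; B → AF applies, adding AF; A → E applies, adding E. So (BDG)⁺ = {ABDEFGH}.
This closure contains every attribute of R2, so R1 ∩ R2 → R2. The join is lossless.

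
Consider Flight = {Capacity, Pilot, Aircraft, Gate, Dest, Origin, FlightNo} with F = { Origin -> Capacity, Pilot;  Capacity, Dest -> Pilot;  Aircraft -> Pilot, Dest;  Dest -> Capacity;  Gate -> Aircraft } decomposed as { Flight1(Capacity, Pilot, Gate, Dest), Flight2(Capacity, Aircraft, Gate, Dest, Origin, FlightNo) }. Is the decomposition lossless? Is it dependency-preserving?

lossless but not dependency-preserving

Lossless test: (Capacity, Gate, Dest)⁺ = {Capacity, Pilot, Aircraft, Gate, Dest}, which contains all of one fragment — lossless.
Dependency preservation: the restricted closure of {Origin} across the fragments never reaches {Capacity, Pilot}, so Origin → Capacity, Pilot cannot be enforced without a join — not preserved.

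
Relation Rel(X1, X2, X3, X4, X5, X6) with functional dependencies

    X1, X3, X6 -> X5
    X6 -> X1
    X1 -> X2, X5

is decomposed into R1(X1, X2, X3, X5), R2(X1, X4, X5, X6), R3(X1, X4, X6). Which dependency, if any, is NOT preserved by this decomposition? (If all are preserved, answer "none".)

none

X1, X3, X6 → X5: restricted closure across fragments reaches X5.
X6 → X1 lies within R2.
X1 → X2, X5 lies within R1.
Every dependency is enforceable on the fragments, so the decomposition is dependency-preserving.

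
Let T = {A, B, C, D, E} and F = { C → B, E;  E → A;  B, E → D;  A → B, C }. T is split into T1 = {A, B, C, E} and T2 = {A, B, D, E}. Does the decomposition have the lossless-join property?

Common attributes: T1 ∩ T2 = {A, B, E}.
Closure of {A, B, E}: B, E → D applies, adding D; A → B, C applies, adding C. So (A, B, E)⁺ = {A, B, C, D, E}.
This closure contains every attribute of T1, so T1 ∩ T2 → T1. The join is lossless.

Yes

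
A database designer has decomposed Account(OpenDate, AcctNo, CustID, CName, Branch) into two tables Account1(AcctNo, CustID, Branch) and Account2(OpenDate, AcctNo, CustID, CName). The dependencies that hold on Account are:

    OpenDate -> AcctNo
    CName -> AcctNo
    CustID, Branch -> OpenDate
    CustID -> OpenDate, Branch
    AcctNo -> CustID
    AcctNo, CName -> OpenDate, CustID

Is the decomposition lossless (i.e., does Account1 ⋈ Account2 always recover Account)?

Yes

Common attributes: Account1 ∩ Account2 = {AcctNo, CustID}.
Closure of {AcctNo, CustID}: CustID → OpenDate, Branch applies, adding OpenDate, Branch. So (AcctNo, CustID)⁺ = {OpenDate, AcctNo, CustID, Branch}.
This closure contains every attribute of Account1, so Account1 ∩ Account2 → Account1. The join is lossless.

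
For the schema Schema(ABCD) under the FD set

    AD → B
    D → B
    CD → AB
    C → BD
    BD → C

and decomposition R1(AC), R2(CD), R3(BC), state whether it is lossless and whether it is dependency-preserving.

Lossless test (chase): Rows 1 and 2 agree on C; apply C→BD and equate their BD entries. Rows 1 and 3 agree on C; apply C→BD and equate their BD entries. Rows 1 and 2 agree on CD; apply CD→AB and equate their AB entries. Rows 1 and 3 agree on CD; apply CD→AB and equate their AB entries. Row 1 is now all distinguished symbols — the join is lossless.
Dependency preservation: AD → B; D → B; CD → AB; C → BD; BD → C are not contained in any single fragment, but the restricted closure of each left-hand side across the fragments still reaches the right-hand side; the remaining FDs each lie inside some fragment. All dependencies are preserved.

lossless and dependency-preserving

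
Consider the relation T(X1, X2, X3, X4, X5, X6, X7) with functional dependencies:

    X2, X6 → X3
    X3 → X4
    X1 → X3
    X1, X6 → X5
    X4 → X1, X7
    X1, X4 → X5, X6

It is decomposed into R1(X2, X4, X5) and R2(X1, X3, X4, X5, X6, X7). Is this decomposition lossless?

Common attributes: R1 ∩ R2 = {X4, X5}.
Closure of {X4, X5}: X4 → X1, X7 applies, adding X1, X7; X1, X4 → X5, X6 applies, adding X6; X1 → X3 applies, adding X3. So (X4, X5)⁺ = {X1, X3, X4, X5, X6, X7}.
This closure contains every attribute of R2, so R1 ∩ R2 → R2. The join is lossless.

Yes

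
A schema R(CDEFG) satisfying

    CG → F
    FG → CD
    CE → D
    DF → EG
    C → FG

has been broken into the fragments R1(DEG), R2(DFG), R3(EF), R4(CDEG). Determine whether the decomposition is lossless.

Chase test. Columns are CDEFG; row i has aⱼ where attribute j ∈ Ri, else bᵢⱼ.
Initial tableau (one row per fragment):
  row 1: b11 a2 a3 b14 a5
  row 2: b21 a2 b23 a4 a5
  row 3: b31 b32 a3 a4 b35
  row 4: a1 a2 a3 b44 a5
No row becomes fully distinguished — the join is lossy.

No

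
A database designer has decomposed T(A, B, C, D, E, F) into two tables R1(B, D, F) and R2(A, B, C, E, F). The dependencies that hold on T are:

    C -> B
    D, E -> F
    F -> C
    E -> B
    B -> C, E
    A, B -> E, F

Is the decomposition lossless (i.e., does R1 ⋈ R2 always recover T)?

No

Common attributes: R1 ∩ R2 = {B, F}.
Closure of {B, F}: F → C applies, adding C; B → C, E applies, adding E. So (B, F)⁺ = {B, C, E, F}.
The closure contains neither all of R1 = {B, D, F} nor all of R2 = {A, B, C, E, F}, so the common attributes are not a superkey of either fragment. The join is lossy.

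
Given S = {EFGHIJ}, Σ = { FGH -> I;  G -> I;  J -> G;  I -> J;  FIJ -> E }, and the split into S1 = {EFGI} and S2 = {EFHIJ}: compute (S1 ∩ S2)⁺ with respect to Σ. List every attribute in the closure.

S1 ∩ S2 = {EFI}.
I → J applies, adding J
J → G applies, adding G
Closure: {EFGIJ}.

EFGIJ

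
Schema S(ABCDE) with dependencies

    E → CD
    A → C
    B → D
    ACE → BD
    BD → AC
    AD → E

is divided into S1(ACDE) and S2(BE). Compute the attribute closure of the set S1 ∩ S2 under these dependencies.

CDE

S1 ∩ S2 = {E}.
E → CD applies, adding CD
Closure: {CDE}.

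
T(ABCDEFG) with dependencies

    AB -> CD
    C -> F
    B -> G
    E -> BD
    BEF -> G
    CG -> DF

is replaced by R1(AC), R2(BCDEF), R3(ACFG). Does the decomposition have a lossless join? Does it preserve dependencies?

Lossless test (chase): Rows 1 and 2 agree on C; apply C→F and equate their F entries. No row becomes fully distinguished — the join is lossy.
Dependency preservation: the restricted closure of {AB} across the fragments never reaches {CD}, so AB → CD cannot be enforced without a join — not preserved.

lossy and not dependency-preserving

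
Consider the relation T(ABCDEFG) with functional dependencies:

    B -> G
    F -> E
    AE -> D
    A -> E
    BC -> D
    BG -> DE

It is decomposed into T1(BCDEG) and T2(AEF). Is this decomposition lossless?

Common attributes: T1 ∩ T2 = {E}.
No dependency enlarges {E}, so (E)⁺ = {E}.
The closure contains neither all of T1 = {BCDEG} nor all of T2 = {AEF}, so the common attributes are not a superkey of either fragment. The join is lossy.

No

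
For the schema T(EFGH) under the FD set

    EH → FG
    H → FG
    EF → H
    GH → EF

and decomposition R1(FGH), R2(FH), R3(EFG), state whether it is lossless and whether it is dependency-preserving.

Lossless test (chase): Rows 1 and 2 agree on H; apply H→FG and equate their FG entries. Rows 1 and 2 agree on GH; apply GH→EF and equate their EF entries. No row becomes fully distinguished — the join is lossy.
Dependency preservation: the restricted closure of {EF} across the fragments never reaches {H}, so EF → H cannot be enforced without a join — not preserved.

lossy and not dependency-preserving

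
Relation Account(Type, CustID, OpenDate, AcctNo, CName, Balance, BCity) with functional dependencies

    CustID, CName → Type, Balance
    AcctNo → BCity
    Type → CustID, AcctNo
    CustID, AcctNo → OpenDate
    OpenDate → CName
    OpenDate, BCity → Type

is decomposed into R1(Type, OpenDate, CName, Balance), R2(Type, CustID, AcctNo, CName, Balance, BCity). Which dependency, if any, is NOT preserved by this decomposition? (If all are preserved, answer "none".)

OpenDate, BCity → Type

Check OpenDate, BCity → Type: no single fragment contains all of {Type, OpenDate, BCity}, and the restricted closure of {OpenDate, BCity} across the fragments never reaches {Type}.
CustID, CName → Type, Balance is preserved.
AcctNo → BCity is preserved.
Type → CustID, AcctNo is preserved.
CustID, AcctNo → OpenDate is preserved.
OpenDate → CName is preserved.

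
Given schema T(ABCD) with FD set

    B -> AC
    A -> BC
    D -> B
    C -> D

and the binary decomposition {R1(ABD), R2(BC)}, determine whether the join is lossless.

Common attributes: R1 ∩ R2 = {B}.
Closure of {B}: B → AC applies, adding AC; C → D applies, adding D. So (B)⁺ = {ABCD}.
This closure contains every attribute of R1, so R1 ∩ R2 → R1. The join is lossless.

Yes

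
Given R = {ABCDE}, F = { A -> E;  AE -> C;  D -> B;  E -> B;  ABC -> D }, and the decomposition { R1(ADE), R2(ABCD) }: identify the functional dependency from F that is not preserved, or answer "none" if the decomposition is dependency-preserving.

Check E → B: no single fragment contains all of {BE}, and the restricted closure of {E} across the fragments never reaches {B}.
A → E is preserved.
AE → C is preserved.
D → B is preserved.
ABC → D is preserved.

E -> B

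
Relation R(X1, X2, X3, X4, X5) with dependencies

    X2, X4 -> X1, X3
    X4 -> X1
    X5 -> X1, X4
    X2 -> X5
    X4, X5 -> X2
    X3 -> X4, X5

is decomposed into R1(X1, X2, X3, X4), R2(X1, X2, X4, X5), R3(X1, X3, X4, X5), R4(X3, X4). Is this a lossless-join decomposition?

Chase test. Columns are X1, X2, X3, X4, X5; row i has aⱼ where attribute j ∈ Ri, else bᵢⱼ.
Initial tableau (one row per fragment):
  row 1: a1 a2 a3 a4 b15
  row 2: a1 a2 b23 a4 a5
  row 3: a1 b32 a3 a4 a5
  row 4: b41 b42 a3 a4 b45
Rows 1 and 2 agree on X2, X4; apply X2, X4→X1, X3 and equate their X1, X3 entries.
Rows 1 and 4 agree on X4; apply X4→X1 and equate their X1 entries.
Rows 1 and 2 agree on X2; apply X2→X5 and equate their X5 entries.
Rows 1 and 3 agree on X4, X5; apply X4, X5→X2 and equate their X2 entries.
Rows 1 and 4 agree on X3; apply X3→X4, X5 and equate their X4, X5 entries.
Rows 1 and 4 agree on X4, X5; apply X4, X5→X2 and equate their X2 entries.
Row 1 is now all distinguished symbols — the join is lossless.

Yes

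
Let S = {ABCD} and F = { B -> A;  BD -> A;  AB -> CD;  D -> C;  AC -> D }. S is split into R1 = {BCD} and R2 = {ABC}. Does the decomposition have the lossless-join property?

Common attributes: R1 ∩ R2 = {BC}.
Closure of {BC}: B → A applies, adding A; AB → CD applies, adding D. So (BC)⁺ = {ABCD}.
This closure contains every attribute of R1, so R1 ∩ R2 → R1. The join is lossless.

Yes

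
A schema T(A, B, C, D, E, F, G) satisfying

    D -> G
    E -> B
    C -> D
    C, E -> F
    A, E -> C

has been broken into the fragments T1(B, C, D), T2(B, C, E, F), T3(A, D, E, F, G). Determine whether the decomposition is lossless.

No

Chase test. Columns are A, B, C, D, E, F, G; row i has aⱼ where attribute j ∈ Ti, else bᵢⱼ.
Initial tableau (one row per fragment):
  row 1: b11 a2 a3 a4 b15 b16 b17
  row 2: b21 a2 a3 b24 a5 a6 b27
  row 3: a1 b32 b33 a4 a5 a6 a7
Rows 1 and 3 agree on D; apply D→G and equate their G entries.
Rows 2 and 3 agree on E; apply E→B and equate their B entries.
Rows 1 and 2 agree on C; apply C→D and equate their D entries.
Rows 1 and 2 agree on D; apply D→G and equate their G entries.
No row becomes fully distinguished — the join is lossy.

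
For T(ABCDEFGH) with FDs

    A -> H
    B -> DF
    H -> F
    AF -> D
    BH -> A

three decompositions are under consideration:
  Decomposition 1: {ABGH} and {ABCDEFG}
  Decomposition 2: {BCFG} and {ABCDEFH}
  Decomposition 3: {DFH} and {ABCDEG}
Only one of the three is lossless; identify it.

Decomposition 1: common = {ABG}, closure = {ABDFGH} → lossless.
Decomposition 2: common = {BCF}, closure = {BCDF} → lossy.
Decomposition 3: common = {D}, closure = {D} → lossy.

Decomposition 1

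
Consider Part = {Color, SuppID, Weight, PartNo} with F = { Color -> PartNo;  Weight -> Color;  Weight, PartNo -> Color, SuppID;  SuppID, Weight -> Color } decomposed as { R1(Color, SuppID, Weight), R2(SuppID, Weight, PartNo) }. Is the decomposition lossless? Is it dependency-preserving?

Lossless test: (SuppID, Weight)⁺ = {Color, SuppID, Weight, PartNo}, which contains all of one fragment — lossless.
Dependency preservation: the restricted closure of {Color} across the fragments never reaches {PartNo}, so Color → PartNo cannot be enforced without a join — not preserved.

lossless but not dependency-preserving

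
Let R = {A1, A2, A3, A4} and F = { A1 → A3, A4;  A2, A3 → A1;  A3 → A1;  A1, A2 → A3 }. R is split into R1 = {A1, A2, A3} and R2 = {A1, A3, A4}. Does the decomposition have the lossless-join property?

Common attributes: R1 ∩ R2 = {A1, A3}.
Closure of {A1, A3}: A1 → A3, A4 applies, adding A4. So (A1, A3)⁺ = {A1, A3, A4}.
This closure contains every attribute of R2, so R1 ∩ R2 → R2. The join is lossless.

Yes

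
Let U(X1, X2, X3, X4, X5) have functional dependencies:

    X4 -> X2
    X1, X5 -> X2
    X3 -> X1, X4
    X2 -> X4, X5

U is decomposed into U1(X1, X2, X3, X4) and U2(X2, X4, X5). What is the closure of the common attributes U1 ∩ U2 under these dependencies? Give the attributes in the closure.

U1 ∩ U2 = {X2, X4}.
X2 → X4, X5 applies, adding X5
Closure: {X2, X4, X5}.

X2, X4, X5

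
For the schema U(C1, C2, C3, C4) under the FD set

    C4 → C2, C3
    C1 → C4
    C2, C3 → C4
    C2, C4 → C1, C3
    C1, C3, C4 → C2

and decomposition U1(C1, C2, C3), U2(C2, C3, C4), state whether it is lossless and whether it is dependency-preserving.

lossless and dependency-preserving

Lossless test: (C2, C3)⁺ = {C1, C2, C3, C4}, which contains all of one fragment — lossless.
Dependency preservation: C1 → C4; C2, C4 → C1, C3; C1, C3, C4 → C2 are not contained in any single fragment, but the restricted closure of each left-hand side across the fragments still reaches the right-hand side; the remaining FDs each lie inside some fragment. All dependencies are preserved.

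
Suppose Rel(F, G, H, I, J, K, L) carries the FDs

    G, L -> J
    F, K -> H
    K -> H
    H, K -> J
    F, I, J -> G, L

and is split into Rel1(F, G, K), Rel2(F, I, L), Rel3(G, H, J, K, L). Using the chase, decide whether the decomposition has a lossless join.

Chase test. Columns are F, G, H, I, J, K, L; row i has aⱼ where attribute j ∈ Reli, else bᵢⱼ.
Initial tableau (one row per fragment):
  row 1: a1 a2 b13 b14 b15 a6 b17
  row 2: a1 b22 b23 a4 b25 b26 a7
  row 3: b31 a2 a3 b34 a5 a6 a7
Rows 1 and 3 agree on K; apply K→H and equate their H entries.
Rows 1 and 3 agree on H, K; apply H, K→J and equate their J entries.
No row becomes fully distinguished — the join is lossy.

No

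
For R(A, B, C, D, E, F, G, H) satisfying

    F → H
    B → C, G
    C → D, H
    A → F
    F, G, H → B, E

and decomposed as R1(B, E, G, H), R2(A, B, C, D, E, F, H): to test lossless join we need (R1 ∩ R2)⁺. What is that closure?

R1 ∩ R2 = {B, E, H}.
B → C, G applies, adding C, G
C → D, H applies, adding D
Closure: {B, C, D, E, G, H}.

B, C, D, E, G, H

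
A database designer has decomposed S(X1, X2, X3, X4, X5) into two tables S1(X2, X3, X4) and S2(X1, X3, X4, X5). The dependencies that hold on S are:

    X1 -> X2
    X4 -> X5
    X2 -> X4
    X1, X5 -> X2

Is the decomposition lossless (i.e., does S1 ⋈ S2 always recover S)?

No

Common attributes: S1 ∩ S2 = {X3, X4}.
Closure of {X3, X4}: X4 → X5 applies, adding X5. So (X3, X4)⁺ = {X3, X4, X5}.
The closure contains neither all of S1 = {X2, X3, X4} nor all of S2 = {X1, X3, X4, X5}, so the common attributes are not a superkey of either fragment. The join is lossy.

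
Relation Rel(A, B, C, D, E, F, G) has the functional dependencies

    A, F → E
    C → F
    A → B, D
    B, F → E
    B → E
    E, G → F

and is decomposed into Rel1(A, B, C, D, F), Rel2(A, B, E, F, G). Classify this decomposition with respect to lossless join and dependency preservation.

lossy but dependency-preserving

Lossless test: (A, B, F)⁺ = {A, B, D, E, F}, which is a superkey of neither fragment — lossy.
Dependency preservation: every FD's attributes lie within a single fragment, so each can be enforced locally — preserved.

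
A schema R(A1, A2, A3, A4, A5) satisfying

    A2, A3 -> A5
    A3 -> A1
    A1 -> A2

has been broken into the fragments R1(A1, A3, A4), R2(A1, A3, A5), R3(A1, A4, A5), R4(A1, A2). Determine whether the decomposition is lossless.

Chase test. Columns are A1, A2, A3, A4, A5; row i has aⱼ where attribute j ∈ Ri, else bᵢⱼ.
Initial tableau (one row per fragment):
  row 1: a1 b12 a3 a4 b15
  row 2: a1 b22 a3 b24 a5
  row 3: a1 b32 b33 a4 a5
  row 4: a1 a2 b43 b44 b45
Rows 1 and 2 agree on A1; apply A1→A2 and equate their A2 entries.
Rows 1 and 3 agree on A1; apply A1→A2 and equate their A2 entries.
Rows 1 and 4 agree on A1; apply A1→A2 and equate their A2 entries.
Rows 1 and 2 agree on A2, A3; apply A2, A3→A5 and equate their A5 entries.
Row 1 is now all distinguished symbols — the join is lossless.

Yes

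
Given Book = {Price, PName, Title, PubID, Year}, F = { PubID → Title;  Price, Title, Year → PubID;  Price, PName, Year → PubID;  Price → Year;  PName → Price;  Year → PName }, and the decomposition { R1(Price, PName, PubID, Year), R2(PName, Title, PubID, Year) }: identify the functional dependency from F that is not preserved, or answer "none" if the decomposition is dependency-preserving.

none

PubID → Title lies within R2.
Price, Title, Year → PubID: restricted closure across fragments reaches PubID.
Price, PName, Year → PubID lies within R1.
Price → Year lies within R1.
PName → Price lies within R1.
Year → PName lies within R1.
Every dependency is enforceable on the fragments, so the decomposition is dependency-preserving.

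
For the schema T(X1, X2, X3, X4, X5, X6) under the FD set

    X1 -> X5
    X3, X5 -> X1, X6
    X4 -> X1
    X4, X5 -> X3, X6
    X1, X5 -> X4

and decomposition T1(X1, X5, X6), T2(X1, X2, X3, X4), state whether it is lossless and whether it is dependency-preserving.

lossless but not dependency-preserving

Lossless test: (X1)⁺ = {X1, X3, X4, X5, X6}, which contains all of one fragment — lossless.
Dependency preservation: the restricted closure of {X3, X5} across the fragments never reaches {X1, X6}, so X3, X5 → X1, X6 cannot be enforced without a join — not preserved.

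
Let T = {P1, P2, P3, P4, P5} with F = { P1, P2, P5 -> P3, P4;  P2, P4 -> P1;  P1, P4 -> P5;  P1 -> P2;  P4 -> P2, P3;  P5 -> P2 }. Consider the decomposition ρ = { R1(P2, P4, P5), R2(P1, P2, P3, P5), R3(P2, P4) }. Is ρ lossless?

Chase test. Columns are P1, P2, P3, P4, P5; row i has aⱼ where attribute j ∈ Ri, else bᵢⱼ.
Initial tableau (one row per fragment):
  row 1: b11 a2 b13 a4 a5
  row 2: a1 a2 a3 b24 a5
  row 3: b31 a2 b33 a4 b35
Rows 1 and 3 agree on P2, P4; apply P2, P4→P1 and equate their P1 entries.
Rows 1 and 3 agree on P1, P4; apply P1, P4→P5 and equate their P5 entries.
Rows 1 and 3 agree on P4; apply P4→P2, P3 and equate their P2, P3 entries.
No row becomes fully distinguished — the join is lossy.

No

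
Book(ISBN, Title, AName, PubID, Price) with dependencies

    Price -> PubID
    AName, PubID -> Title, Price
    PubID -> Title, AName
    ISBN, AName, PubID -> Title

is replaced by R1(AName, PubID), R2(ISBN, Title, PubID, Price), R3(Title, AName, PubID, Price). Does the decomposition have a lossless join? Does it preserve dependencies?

Lossless test (chase): Rows 1 and 3 agree on AName, PubID; apply AName, PubID→Title, Price and equate their Title, Price entries. Rows 1 and 2 agree on PubID; apply PubID→Title, AName and equate their Title, AName entries. Row 2 is now all distinguished symbols — the join is lossless.
Dependency preservation: ISBN, AName, PubID → Title is not contained in any single fragment, but the restricted closure of its left-hand side across the fragments still reaches the right-hand side; the remaining FDs each lie inside some fragment. All dependencies are preserved.

lossless and dependency-preserving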